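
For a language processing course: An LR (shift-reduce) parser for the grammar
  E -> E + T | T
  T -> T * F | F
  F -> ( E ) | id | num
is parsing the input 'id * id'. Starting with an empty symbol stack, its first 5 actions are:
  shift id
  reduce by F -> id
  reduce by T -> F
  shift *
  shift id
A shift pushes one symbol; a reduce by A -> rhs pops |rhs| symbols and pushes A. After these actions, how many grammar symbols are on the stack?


Tracking the symbol stack through each action:
  Action 1: shift 'id' : push -> stack = [id] (size 1)
  Action 2: reduce by F -> id : pop 1, push F -> stack = [F] (size 1)
  Action 3: reduce by T -> F : pop 1, push T -> stack = [T] (size 1)
  Action 4: shift '*' : push -> stack = [T, *] (size 2)
  Action 5: shift 'id' : push -> stack = [T, *, id] (size 3)
Final stack size: 3

3


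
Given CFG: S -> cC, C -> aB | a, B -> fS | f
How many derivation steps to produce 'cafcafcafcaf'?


Grammar: S -> cC, C -> aB | a, B -> fS | f
Deriving 'cafcafcafcaf':
Step 1: S -> cC => cC
Step 2: C -> aB => caB
Step 3: B -> fS => cafS
Step 4: S -> cC => cafcC
Step 5: C -> aB => cafcaB
Step 6: B -> fS => cafcafS
Step 7: S -> cC => cafcafcC
Step 8: C -> aB => cafcafcaB
Step 9: B -> fS => cafcafcafS
Step 10: S -> cC => cafcafcafcC
Step 11: C -> aB => cafcafcafcaB
Step 12: B -> f => cafcafcafcaf
Total derivation steps: 12

12


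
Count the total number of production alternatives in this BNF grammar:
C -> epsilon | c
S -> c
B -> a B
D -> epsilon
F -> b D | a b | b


Counting alternatives per rule:
  C: 2 alternative(s)
  S: 1 alternative(s)
  B: 1 alternative(s)
  D: 1 alternative(s)
  F: 3 alternative(s)
Sum: 2 + 1 + 1 + 1 + 3 = 8

8


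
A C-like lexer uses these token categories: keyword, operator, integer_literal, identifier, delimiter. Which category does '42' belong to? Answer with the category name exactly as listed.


Token: '42'
Checking categories:
  identifier: no
  integer_literal: YES
  operator: no
  keyword: no
  delimiter: no
Category: integer_literal

integer_literal


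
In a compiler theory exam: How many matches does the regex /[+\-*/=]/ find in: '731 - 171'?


Pattern: /[+\-*/=]/ (operators)
Input: '731 - 171'
Scanning for matches:
  Match 1: '-'
Total matches: 1

1


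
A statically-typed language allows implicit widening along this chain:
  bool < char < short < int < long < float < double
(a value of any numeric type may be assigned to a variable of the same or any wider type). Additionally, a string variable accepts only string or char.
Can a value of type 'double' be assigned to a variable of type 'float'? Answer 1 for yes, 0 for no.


Target variable type: float
Source value type: double
Numeric ranks: double=6, float=5
Widening allowed iff rank(source) <= rank(target): 6 <= 5? No
Result: 0

0


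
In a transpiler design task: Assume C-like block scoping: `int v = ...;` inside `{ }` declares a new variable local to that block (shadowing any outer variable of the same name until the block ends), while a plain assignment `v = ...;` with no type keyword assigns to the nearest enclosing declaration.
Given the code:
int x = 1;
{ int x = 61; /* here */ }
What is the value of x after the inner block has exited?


Analyzing scoping rules:
Outer scope: declares x = 1
Inner block: 'int x = 61;' declares a NEW x that shadows the outer one
When the block exits the inner x goes out of scope; the outer x was never modified -> 1
Result: 1

1


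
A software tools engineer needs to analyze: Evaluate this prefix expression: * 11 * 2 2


Parsing prefix expression: * 11 * 2 2
Step 1: Innermost operation '* 2 2'
  2 * 2 = 4
Step 2: Outer operation '* 11 [4]'
  11 * 4 = 44

44


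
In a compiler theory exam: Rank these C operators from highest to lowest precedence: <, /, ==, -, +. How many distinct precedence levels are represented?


Looking up precedence for each operator:
  < -> precedence 4
  / -> precedence 6
  == -> precedence 3
  - -> precedence 5
  + -> precedence 5
Sorted highest to lowest: /, -, +, <, ==
Distinct precedence values: [6, 5, 4, 3]
Number of distinct levels: 4

4


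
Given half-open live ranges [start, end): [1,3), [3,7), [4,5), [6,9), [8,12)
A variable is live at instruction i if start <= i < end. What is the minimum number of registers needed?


Live ranges:
  Var0: [1, 3)
  Var1: [3, 7)
  Var2: [4, 5)
  Var3: [6, 9)
  Var4: [8, 12)
Sweep-line events (position, delta, active):
  pos=1 start -> active=1
  pos=3 end -> active=0
  pos=3 start -> active=1
  pos=4 start -> active=2
  pos=5 end -> active=1
  pos=6 start -> active=2
  pos=7 end -> active=1
  pos=8 start -> active=2
  pos=9 end -> active=1
  pos=12 end -> active=0
Maximum simultaneous active: 2
Minimum registers needed: 2

2


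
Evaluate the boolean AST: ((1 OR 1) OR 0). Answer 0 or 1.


Step 1: Evaluate inner node
  1 OR 1 = 1
Step 2: Evaluate root node
  1 OR 0 = 1

1


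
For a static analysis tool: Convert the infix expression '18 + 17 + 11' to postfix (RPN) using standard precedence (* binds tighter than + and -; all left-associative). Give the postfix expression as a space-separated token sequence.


Applying the shunting-yard algorithm:
  Operand 18 -> output
  Push '+' onto operator stack -> op-stack: [+]
  Operand 17 -> output
  See '+' (prec 1); top '+' (prec 1) >= it -> pop '+' to output
  Push '+' onto operator stack -> op-stack: [+]
  Operand 11 -> output
  End of input: pop '+' to output
Postfix result: 18 17 + 11 +

18 17 + 11 +


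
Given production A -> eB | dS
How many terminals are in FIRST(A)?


Production: A -> eB | dS
Examining each alternative for leading terminals:
  A -> eB : first terminal = 'e'
  A -> dS : first terminal = 'd'
FIRST(A) = {d, e}
Count: 2

2


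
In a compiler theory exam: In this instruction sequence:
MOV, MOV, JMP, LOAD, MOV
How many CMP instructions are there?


Scanning instruction sequence for CMP:
  Position 1: MOV
  Position 2: MOV
  Position 3: JMP
  Position 4: LOAD
  Position 5: MOV
Matches at positions: []
Total CMP count: 0

0


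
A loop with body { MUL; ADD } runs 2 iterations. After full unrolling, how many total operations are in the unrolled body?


Loop body operations: MUL, ADD (2 ops per iteration)
Unrolling 2 iterations:
  Iteration 1: MUL, ADD (2 ops)
  Iteration 2: MUL, ADD (2 ops)
Total: 2 iterations * 2 ops/iter = 4 operations

4


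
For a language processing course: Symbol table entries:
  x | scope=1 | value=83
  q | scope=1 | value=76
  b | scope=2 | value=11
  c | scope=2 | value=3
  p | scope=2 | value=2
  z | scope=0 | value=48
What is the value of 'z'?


Searching symbol table for 'z':
  x | scope=1 | value=83
  q | scope=1 | value=76
  b | scope=2 | value=11
  c | scope=2 | value=3
  p | scope=2 | value=2
  z | scope=0 | value=48 <- MATCH
Found 'z' at scope 0 with value 48

48


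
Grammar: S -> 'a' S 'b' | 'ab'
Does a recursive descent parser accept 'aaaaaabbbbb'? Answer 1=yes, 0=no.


Grammar accepts strings of the form a^n b^n (n >= 1)
Word: 'aaaaaabbbbb'
Counting: 6 a's and 5 b's
Check: 6 == 5? No
Mismatch: a-count != b-count
Rejected

0


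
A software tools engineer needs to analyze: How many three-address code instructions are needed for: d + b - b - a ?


Expression: d + b - b - a
Generating three-address code (respecting * over +/- precedence):
  Instruction 1: t1 = d + b
  Instruction 2: t2 = t1 - b
  Instruction 3: t3 = t2 - a
Total instructions: 3

3


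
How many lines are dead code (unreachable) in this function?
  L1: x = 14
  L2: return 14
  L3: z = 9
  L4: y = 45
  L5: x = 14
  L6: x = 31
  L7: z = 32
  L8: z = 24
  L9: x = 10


Analyzing control flow:
  L1: reachable (before return)
  L2: reachable (return statement)
  L3: DEAD (after return at L2)
  L4: DEAD (after return at L2)
  L5: DEAD (after return at L2)
  L6: DEAD (after return at L2)
  L7: DEAD (after return at L2)
  L8: DEAD (after return at L2)
  L9: DEAD (after return at L2)
Return at L2, total lines = 9
Dead lines: L3 through L9
Count: 7

7


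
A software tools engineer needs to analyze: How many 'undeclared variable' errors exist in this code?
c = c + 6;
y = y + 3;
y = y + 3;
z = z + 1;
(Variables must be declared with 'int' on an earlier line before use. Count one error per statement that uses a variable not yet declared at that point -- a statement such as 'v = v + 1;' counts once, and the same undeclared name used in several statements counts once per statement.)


Scanning code line by line:
  Line 1: use 'c' -> ERROR (undeclared)
  Line 2: use 'y' -> ERROR (undeclared)
  Line 3: use 'y' -> ERROR (undeclared)
  Line 4: use 'z' -> ERROR (undeclared)
Total undeclared variable errors: 4

4


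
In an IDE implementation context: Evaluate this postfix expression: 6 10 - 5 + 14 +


Processing tokens left to right:
Push 6, Push 10
Pop 6 and 10, compute 6 - 10 = -4, push -4
Push 5
Pop -4 and 5, compute -4 + 5 = 1, push 1
Push 14
Pop 1 and 14, compute 1 + 14 = 15, push 15
Stack result: 15

15


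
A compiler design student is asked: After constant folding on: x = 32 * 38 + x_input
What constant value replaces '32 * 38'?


Identifying constant sub-expression:
  Original: x = 32 * 38 + x_input
  32 and 38 are both compile-time constants
  Evaluating: 32 * 38 = 1216
  After folding: x = 1216 + x_input

1216


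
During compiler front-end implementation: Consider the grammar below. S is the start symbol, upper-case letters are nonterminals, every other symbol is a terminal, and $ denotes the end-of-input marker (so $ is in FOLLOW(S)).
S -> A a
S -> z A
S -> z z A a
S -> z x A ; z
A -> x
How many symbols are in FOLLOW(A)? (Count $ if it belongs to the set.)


S is the start symbol and does not occur in any rule body, so FOLLOW(S) = {$}.
Examining every occurrence of A in a rule body:
  S -> A a : A is followed by terminal 'a' -> add 'a'
  S -> z A : A is at the right end -> add FOLLOW(S) = {$}
  S -> z z A a : A is followed by terminal 'a' -> add 'a' (already in the set)
  S -> z x A ; z : A is followed by terminal ';' -> add ';'
  A -> x : A does not occur in the body -> contributes nothing
FOLLOW(A) = {;, a, $}
Count: 3

3


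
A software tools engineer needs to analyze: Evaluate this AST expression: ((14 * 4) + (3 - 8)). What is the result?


Expression: ((14 * 4) + (3 - 8))
Evaluating step by step:
  14 * 4 = 56
  3 - 8 = -5
  56 + -5 = 51
Result: 51

51


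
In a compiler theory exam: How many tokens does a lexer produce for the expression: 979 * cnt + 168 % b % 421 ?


Scanning '979 * cnt + 168 % b % 421'
Token 1: '979' -> integer_literal
Token 2: '*' -> operator
Token 3: 'cnt' -> identifier
Token 4: '+' -> operator
Token 5: '168' -> integer_literal
Token 6: '%' -> operator
Token 7: 'b' -> identifier
Token 8: '%' -> operator
Token 9: '421' -> integer_literal
Total tokens: 9

9


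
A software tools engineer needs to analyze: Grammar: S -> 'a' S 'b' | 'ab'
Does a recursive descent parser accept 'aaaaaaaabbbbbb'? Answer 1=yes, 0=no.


Grammar accepts strings of the form a^n b^n (n >= 1)
Word: 'aaaaaaaabbbbbb'
Counting: 8 a's and 6 b's
Check: 8 == 6? No
Mismatch: a-count != b-count
Rejected

0


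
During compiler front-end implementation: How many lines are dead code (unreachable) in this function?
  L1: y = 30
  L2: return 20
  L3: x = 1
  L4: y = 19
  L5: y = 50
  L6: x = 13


Analyzing control flow:
  L1: reachable (before return)
  L2: reachable (return statement)
  L3: DEAD (after return at L2)
  L4: DEAD (after return at L2)
  L5: DEAD (after return at L2)
  L6: DEAD (after return at L2)
Return at L2, total lines = 6
Dead lines: L3 through L6
Count: 4

4


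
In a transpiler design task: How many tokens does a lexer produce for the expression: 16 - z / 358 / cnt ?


Scanning '16 - z / 358 / cnt'
Token 1: '16' -> integer_literal
Token 2: '-' -> operator
Token 3: 'z' -> identifier
Token 4: '/' -> operator
Token 5: '358' -> integer_literal
Token 6: '/' -> operator
Token 7: 'cnt' -> identifier
Total tokens: 7

7


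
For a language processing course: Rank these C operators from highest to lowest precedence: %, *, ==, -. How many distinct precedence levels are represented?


Looking up precedence for each operator:
  % -> precedence 6
  * -> precedence 6
  == -> precedence 3
  - -> precedence 5
Sorted highest to lowest: %, *, -, ==
Distinct precedence values: [6, 5, 3]
Number of distinct levels: 3

3


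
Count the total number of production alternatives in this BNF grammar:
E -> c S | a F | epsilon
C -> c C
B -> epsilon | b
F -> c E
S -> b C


Counting alternatives per rule:
  E: 3 alternative(s)
  C: 1 alternative(s)
  B: 2 alternative(s)
  F: 1 alternative(s)
  S: 1 alternative(s)
Sum: 3 + 1 + 2 + 1 + 1 = 8

8


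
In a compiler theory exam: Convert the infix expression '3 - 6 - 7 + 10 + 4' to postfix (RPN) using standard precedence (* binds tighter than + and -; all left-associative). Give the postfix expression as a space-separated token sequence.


Applying the shunting-yard algorithm:
  Operand 3 -> output
  Push '-' onto operator stack -> op-stack: [-]
  Operand 6 -> output
  See '-' (prec 1); top '-' (prec 1) >= it -> pop '-' to output
  Push '-' onto operator stack -> op-stack: [-]
  Operand 7 -> output
  See '+' (prec 1); top '-' (prec 1) >= it -> pop '-' to output
  Push '+' onto operator stack -> op-stack: [+]
  Operand 10 -> output
  See '+' (prec 1); top '+' (prec 1) >= it -> pop '+' to output
  Push '+' onto operator stack -> op-stack: [+]
  Operand 4 -> output
  End of input: pop '+' to output
Postfix result: 3 6 - 7 - 10 + 4 +

3 6 - 7 - 10 + 4 +


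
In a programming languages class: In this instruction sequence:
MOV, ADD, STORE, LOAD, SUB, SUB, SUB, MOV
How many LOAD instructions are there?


Scanning instruction sequence for LOAD:
  Position 1: MOV
  Position 2: ADD
  Position 3: STORE
  Position 4: LOAD <- MATCH
  Position 5: SUB
  Position 6: SUB
  Position 7: SUB
  Position 8: MOV
Matches at positions: [4]
Total LOAD count: 1

1


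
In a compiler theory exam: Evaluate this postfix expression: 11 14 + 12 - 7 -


Processing tokens left to right:
Push 11, Push 14
Pop 11 and 14, compute 11 + 14 = 25, push 25
Push 12
Pop 25 and 12, compute 25 - 12 = 13, push 13
Push 7
Pop 13 and 7, compute 13 - 7 = 6, push 6
Stack result: 6

6


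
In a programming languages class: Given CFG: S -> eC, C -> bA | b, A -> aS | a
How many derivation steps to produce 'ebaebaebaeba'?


Grammar: S -> eC, C -> bA | b, A -> aS | a
Deriving 'ebaebaebaeba':
Step 1: S -> eC => eC
Step 2: C -> bA => ebA
Step 3: A -> aS => ebaS
Step 4: S -> eC => ebaeC
Step 5: C -> bA => ebaebA
Step 6: A -> aS => ebaebaS
Step 7: S -> eC => ebaebaeC
Step 8: C -> bA => ebaebaebA
Step 9: A -> aS => ebaebaebaS
Step 10: S -> eC => ebaebaebaeC
Step 11: C -> bA => ebaebaebaebA
Step 12: A -> a => ebaebaebaeba
Total derivation steps: 12

12


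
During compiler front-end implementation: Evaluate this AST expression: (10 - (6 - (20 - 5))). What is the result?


Expression: (10 - (6 - (20 - 5)))
Evaluating step by step:
  20 - 5 = 15
  6 - 15 = -9
  10 - -9 = 19
Result: 19

19


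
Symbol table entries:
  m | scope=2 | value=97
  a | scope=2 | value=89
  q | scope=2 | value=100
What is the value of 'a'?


Searching symbol table for 'a':
  m | scope=2 | value=97
  a | scope=2 | value=89 <- MATCH
  q | scope=2 | value=100
Found 'a' at scope 2 with value 89

89


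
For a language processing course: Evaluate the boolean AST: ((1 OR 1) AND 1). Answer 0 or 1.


Step 1: Evaluate inner node
  1 OR 1 = 1
Step 2: Evaluate root node
  1 AND 1 = 1

1


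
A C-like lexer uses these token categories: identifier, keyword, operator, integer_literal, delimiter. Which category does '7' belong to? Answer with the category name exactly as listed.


Token: '7'
Checking categories:
  identifier: no
  integer_literal: YES
  operator: no
  keyword: no
  delimiter: no
Category: integer_literal

integer_literal


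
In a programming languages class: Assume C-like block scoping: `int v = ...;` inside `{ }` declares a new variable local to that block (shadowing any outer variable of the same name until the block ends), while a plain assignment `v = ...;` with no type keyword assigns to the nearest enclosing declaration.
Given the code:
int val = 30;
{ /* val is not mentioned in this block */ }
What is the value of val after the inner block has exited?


Analyzing scoping rules:
Outer scope: declares val = 30
Inner block: val is neither redeclared nor assigned -> unchanged
After the block -> 30
Result: 30

30


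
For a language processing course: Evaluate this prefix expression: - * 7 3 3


Parsing prefix expression: - * 7 3 3
Step 1: Innermost operation '* 7 3'
  7 * 3 = 21
Step 2: Outer operation '- [21] 3'
  21 - 3 = 18

18


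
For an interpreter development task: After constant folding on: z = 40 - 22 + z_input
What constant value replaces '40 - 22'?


Identifying constant sub-expression:
  Original: z = 40 - 22 + z_input
  40 and 22 are both compile-time constants
  Evaluating: 40 - 22 = 18
  After folding: z = 18 + z_input

18


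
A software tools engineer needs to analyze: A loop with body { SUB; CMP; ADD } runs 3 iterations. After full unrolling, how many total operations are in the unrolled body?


Loop body operations: SUB, CMP, ADD (3 ops per iteration)
Unrolling 3 iterations:
  Iteration 1: SUB, CMP, ADD (3 ops)
  Iteration 2: SUB, CMP, ADD (3 ops)
  Iteration 3: SUB, CMP, ADD (3 ops)
Total: 3 iterations * 3 ops/iter = 9 operations

9


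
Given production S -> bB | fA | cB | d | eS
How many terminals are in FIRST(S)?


Production: S -> bB | fA | cB | d | eS
Examining each alternative for leading terminals:
  S -> bB : first terminal = 'b'
  S -> fA : first terminal = 'f'
  S -> cB : first terminal = 'c'
  S -> d : first terminal = 'd'
  S -> eS : first terminal = 'e'
FIRST(S) = {b, c, d, e, f}
Count: 5

5


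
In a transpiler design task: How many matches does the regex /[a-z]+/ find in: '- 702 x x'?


Pattern: /[a-z]+/ (identifiers)
Input: '- 702 x x'
Scanning for matches:
  Match 1: 'x'
  Match 2: 'x'
Total matches: 2

2


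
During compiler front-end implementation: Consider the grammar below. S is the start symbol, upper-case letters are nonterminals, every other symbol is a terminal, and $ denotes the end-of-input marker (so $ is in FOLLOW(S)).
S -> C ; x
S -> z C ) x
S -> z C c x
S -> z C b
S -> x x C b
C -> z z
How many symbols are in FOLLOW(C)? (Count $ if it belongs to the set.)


S is the start symbol and does not occur in any rule body, so FOLLOW(S) = {$}.
Examining every occurrence of C in a rule body:
  S -> C ; x : C is followed by terminal ';' -> add ';'
  S -> z C ) x : C is followed by terminal ')' -> add ')'
  S -> z C c x : C is followed by terminal 'c' -> add 'c'
  S -> z C b : C is followed by terminal 'b' -> add 'b'
  S -> x x C b : C is followed by terminal 'b' -> add 'b' (already in the set)
  C -> z z : C does not occur in the body -> contributes nothing
FOLLOW(C) = {), ;, b, c}
Count: 4

4


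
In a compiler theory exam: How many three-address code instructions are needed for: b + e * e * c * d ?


Expression: b + e * e * c * d
Generating three-address code (respecting * over +/- precedence):
  Instruction 1: t1 = e * e
  Instruction 2: t2 = t1 * c
  Instruction 3: t3 = t2 * d
  Instruction 4: t4 = b + t3
Total instructions: 4

4


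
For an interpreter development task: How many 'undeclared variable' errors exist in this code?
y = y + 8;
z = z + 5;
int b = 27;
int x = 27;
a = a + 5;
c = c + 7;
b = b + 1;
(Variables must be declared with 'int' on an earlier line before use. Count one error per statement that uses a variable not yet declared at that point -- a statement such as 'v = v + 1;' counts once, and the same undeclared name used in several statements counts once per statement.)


Scanning code line by line:
  Line 1: use 'y' -> ERROR (undeclared)
  Line 2: use 'z' -> ERROR (undeclared)
  Line 3: declare 'b' -> declared = ['b']
  Line 4: declare 'x' -> declared = ['b', 'x']
  Line 5: use 'a' -> ERROR (undeclared)
  Line 6: use 'c' -> ERROR (undeclared)
  Line 7: use 'b' -> OK (declared)
Total undeclared variable errors: 4

4


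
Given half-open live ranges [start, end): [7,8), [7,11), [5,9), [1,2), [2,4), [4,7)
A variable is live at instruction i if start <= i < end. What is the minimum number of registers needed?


Live ranges:
  Var0: [7, 8)
  Var1: [7, 11)
  Var2: [5, 9)
  Var3: [1, 2)
  Var4: [2, 4)
  Var5: [4, 7)
Sweep-line events (position, delta, active):
  pos=1 start -> active=1
  pos=2 end -> active=0
  pos=2 start -> active=1
  pos=4 end -> active=0
  pos=4 start -> active=1
  pos=5 start -> active=2
  pos=7 end -> active=1
  pos=7 start -> active=2
  pos=7 start -> active=3
  pos=8 end -> active=2
  pos=9 end -> active=1
  pos=11 end -> active=0
Maximum simultaneous active: 3
Minimum registers needed: 3

3


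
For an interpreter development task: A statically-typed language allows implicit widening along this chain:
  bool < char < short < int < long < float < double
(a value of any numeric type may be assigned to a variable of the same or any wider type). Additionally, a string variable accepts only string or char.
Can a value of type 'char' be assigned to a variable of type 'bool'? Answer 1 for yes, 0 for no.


Target variable type: bool
Source value type: char
Numeric ranks: char=1, bool=0
Widening allowed iff rank(source) <= rank(target): 1 <= 0? No
Result: 0

0


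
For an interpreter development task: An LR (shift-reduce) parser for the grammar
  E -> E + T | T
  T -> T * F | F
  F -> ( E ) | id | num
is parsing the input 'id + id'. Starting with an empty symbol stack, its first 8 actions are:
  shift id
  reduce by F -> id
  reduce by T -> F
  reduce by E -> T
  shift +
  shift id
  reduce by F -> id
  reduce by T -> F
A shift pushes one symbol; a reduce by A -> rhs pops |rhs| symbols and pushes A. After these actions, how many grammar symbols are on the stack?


Tracking the symbol stack through each action:
  Action 1: shift 'id' : push -> stack = [id] (size 1)
  Action 2: reduce by F -> id : pop 1, push F -> stack = [F] (size 1)
  Action 3: reduce by T -> F : pop 1, push T -> stack = [T] (size 1)
  Action 4: reduce by E -> T : pop 1, push E -> stack = [E] (size 1)
  Action 5: shift '+' : push -> stack = [E, +] (size 2)
  Action 6: shift 'id' : push -> stack = [E, +, id] (size 3)
  Action 7: reduce by F -> id : pop 1, push F -> stack = [E, +, F] (size 3)
  Action 8: reduce by T -> F : pop 1, push T -> stack = [E, +, T] (size 3)
Final stack size: 3

3


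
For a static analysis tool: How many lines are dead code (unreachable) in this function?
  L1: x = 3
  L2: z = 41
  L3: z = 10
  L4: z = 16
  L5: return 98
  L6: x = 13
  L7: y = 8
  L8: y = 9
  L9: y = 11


Analyzing control flow:
  L1: reachable (before return)
  L2: reachable (before return)
  L3: reachable (before return)
  L4: reachable (before return)
  L5: reachable (return statement)
  L6: DEAD (after return at L5)
  L7: DEAD (after return at L5)
  L8: DEAD (after return at L5)
  L9: DEAD (after return at L5)
Return at L5, total lines = 9
Dead lines: L6 through L9
Count: 4

4


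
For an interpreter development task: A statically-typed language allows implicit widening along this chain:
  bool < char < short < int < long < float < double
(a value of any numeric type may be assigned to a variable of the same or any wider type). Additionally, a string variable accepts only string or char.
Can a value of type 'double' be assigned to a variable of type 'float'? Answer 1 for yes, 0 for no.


Target variable type: float
Source value type: double
Numeric ranks: double=6, float=5
Widening allowed iff rank(source) <= rank(target): 6 <= 5? No
Result: 0

0


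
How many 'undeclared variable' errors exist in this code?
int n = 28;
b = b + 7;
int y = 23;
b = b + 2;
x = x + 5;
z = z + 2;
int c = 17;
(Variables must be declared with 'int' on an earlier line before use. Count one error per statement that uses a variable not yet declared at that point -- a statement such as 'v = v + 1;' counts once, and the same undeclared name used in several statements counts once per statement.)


Scanning code line by line:
  Line 1: declare 'n' -> declared = ['n']
  Line 2: use 'b' -> ERROR (undeclared)
  Line 3: declare 'y' -> declared = ['n', 'y']
  Line 4: use 'b' -> ERROR (undeclared)
  Line 5: use 'x' -> ERROR (undeclared)
  Line 6: use 'z' -> ERROR (undeclared)
  Line 7: declare 'c' -> declared = ['c', 'n', 'y']
Total undeclared variable errors: 4

4


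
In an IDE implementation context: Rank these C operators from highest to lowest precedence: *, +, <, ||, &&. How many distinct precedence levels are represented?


Looking up precedence for each operator:
  * -> precedence 6
  + -> precedence 5
  < -> precedence 4
  || -> precedence 1
  && -> precedence 2
Sorted highest to lowest: *, +, <, &&, ||
Distinct precedence values: [6, 5, 4, 2, 1]
Number of distinct levels: 5

5


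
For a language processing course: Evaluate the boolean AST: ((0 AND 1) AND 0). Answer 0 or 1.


Step 1: Evaluate inner node
  0 AND 1 = 0
Step 2: Evaluate root node
  0 AND 0 = 0

0


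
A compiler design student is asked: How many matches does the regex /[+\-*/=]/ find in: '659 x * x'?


Pattern: /[+\-*/=]/ (operators)
Input: '659 x * x'
Scanning for matches:
  Match 1: '*'
Total matches: 1

1


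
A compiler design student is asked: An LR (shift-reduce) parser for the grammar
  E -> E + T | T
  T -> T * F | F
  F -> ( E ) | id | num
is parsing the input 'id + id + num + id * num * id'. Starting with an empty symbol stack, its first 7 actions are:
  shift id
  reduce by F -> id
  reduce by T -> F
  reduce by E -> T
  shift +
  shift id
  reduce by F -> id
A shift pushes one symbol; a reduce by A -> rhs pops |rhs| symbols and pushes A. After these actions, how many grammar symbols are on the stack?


Tracking the symbol stack through each action:
  Action 1: shift 'id' : push -> stack = [id] (size 1)
  Action 2: reduce by F -> id : pop 1, push F -> stack = [F] (size 1)
  Action 3: reduce by T -> F : pop 1, push T -> stack = [T] (size 1)
  Action 4: reduce by E -> T : pop 1, push E -> stack = [E] (size 1)
  Action 5: shift '+' : push -> stack = [E, +] (size 2)
  Action 6: shift 'id' : push -> stack = [E, +, id] (size 3)
  Action 7: reduce by F -> id : pop 1, push F -> stack = [E, +, F] (size 3)
Final stack size: 3

3


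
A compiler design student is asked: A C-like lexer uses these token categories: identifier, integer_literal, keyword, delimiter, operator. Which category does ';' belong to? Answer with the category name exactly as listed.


Token: ';'
Checking categories:
  identifier: no
  integer_literal: no
  operator: no
  keyword: no
  delimiter: YES
Category: delimiter

delimiter


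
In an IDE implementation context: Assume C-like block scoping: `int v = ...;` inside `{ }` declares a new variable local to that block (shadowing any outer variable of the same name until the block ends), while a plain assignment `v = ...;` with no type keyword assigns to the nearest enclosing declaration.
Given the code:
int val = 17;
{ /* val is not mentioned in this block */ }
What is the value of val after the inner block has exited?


Analyzing scoping rules:
Outer scope: declares val = 17
Inner block: val is neither redeclared nor assigned -> unchanged
After the block -> 17
Result: 17

17


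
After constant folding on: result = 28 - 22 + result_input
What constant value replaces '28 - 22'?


Identifying constant sub-expression:
  Original: result = 28 - 22 + result_input
  28 and 22 are both compile-time constants
  Evaluating: 28 - 22 = 6
  After folding: result = 6 + result_input

6


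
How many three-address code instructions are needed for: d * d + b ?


Expression: d * d + b
Generating three-address code (respecting * over +/- precedence):
  Instruction 1: t1 = d * d
  Instruction 2: t2 = t1 + b
Total instructions: 2

2


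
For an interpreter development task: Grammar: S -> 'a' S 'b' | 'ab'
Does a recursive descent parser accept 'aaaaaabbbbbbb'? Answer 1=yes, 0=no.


Grammar accepts strings of the form a^n b^n (n >= 1)
Word: 'aaaaaabbbbbbb'
Counting: 6 a's and 7 b's
Check: 6 == 7? No
Mismatch: a-count != b-count
Rejected

0


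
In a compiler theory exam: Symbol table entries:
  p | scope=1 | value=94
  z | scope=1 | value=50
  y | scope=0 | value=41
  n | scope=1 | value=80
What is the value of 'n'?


Searching symbol table for 'n':
  p | scope=1 | value=94
  z | scope=1 | value=50
  y | scope=0 | value=41
  n | scope=1 | value=80 <- MATCH
Found 'n' at scope 1 with value 80

80


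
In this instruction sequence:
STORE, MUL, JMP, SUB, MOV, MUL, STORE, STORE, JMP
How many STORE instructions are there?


Scanning instruction sequence for STORE:
  Position 1: STORE <- MATCH
  Position 2: MUL
  Position 3: JMP
  Position 4: SUB
  Position 5: MOV
  Position 6: MUL
  Position 7: STORE <- MATCH
  Position 8: STORE <- MATCH
  Position 9: JMP
Matches at positions: [1, 7, 8]
Total STORE count: 3

3


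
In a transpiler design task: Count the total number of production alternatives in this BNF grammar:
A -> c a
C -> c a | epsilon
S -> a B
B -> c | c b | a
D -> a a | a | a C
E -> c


Counting alternatives per rule:
  A: 1 alternative(s)
  C: 2 alternative(s)
  S: 1 alternative(s)
  B: 3 alternative(s)
  D: 3 alternative(s)
  E: 1 alternative(s)
Sum: 1 + 2 + 1 + 3 + 3 + 1 = 11

11


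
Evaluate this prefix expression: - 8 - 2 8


Parsing prefix expression: - 8 - 2 8
Step 1: Innermost operation '- 2 8'
  2 - 8 = -6
Step 2: Outer operation '- 8 [-6]'
  8 - -6 = 14

14


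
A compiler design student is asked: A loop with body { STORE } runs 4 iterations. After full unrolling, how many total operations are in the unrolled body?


Loop body operations: STORE (1 op per iteration)
Unrolling 4 iterations:
  Iteration 1: STORE (1 ops)
  Iteration 2: STORE (1 ops)
  Iteration 3: STORE (1 ops)
  Iteration 4: STORE (1 ops)
Total: 4 iterations * 1 ops/iter = 4 operations

4


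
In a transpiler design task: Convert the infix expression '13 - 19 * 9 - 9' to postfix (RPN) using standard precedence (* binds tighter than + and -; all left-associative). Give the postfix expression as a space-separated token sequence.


Applying the shunting-yard algorithm:
  Operand 13 -> output
  Push '-' onto operator stack -> op-stack: [-]
  Operand 19 -> output
  Push '*' onto operator stack -> op-stack: [-, *]
  Operand 9 -> output
  See '-' (prec 1); top '*' (prec 2) >= it -> pop '*' to output
  See '-' (prec 1); top '-' (prec 1) >= it -> pop '-' to output
  Push '-' onto operator stack -> op-stack: [-]
  Operand 9 -> output
  End of input: pop '-' to output
Postfix result: 13 19 9 * - 9 -

13 19 9 * - 9 -


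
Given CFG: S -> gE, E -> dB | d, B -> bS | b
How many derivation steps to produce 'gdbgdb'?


Grammar: S -> gE, E -> dB | d, B -> bS | b
Deriving 'gdbgdb':
Step 1: S -> gE => gE
Step 2: E -> dB => gdB
Step 3: B -> bS => gdbS
Step 4: S -> gE => gdbgE
Step 5: E -> dB => gdbgdB
Step 6: B -> b => gdbgdb
Total derivation steps: 6

6


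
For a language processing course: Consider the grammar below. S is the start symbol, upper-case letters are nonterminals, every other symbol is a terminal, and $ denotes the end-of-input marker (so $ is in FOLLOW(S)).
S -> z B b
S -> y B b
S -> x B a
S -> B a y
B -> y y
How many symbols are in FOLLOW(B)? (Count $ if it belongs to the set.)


S is the start symbol and does not occur in any rule body, so FOLLOW(S) = {$}.
Examining every occurrence of B in a rule body:
  S -> z B b : B is followed by terminal 'b' -> add 'b'
  S -> y B b : B is followed by terminal 'b' -> add 'b' (already in the set)
  S -> x B a : B is followed by terminal 'a' -> add 'a'
  S -> B a y : B is followed by terminal 'a' -> add 'a' (already in the set)
  B -> y y : B does not occur in the body -> contributes nothing
FOLLOW(B) = {a, b}
Count: 2

2


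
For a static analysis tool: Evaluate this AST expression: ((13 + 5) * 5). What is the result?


Expression: ((13 + 5) * 5)
Evaluating step by step:
  13 + 5 = 18
  18 * 5 = 90
Result: 90

90


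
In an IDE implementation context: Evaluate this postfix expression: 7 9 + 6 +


Processing tokens left to right:
Push 7, Push 9
Pop 7 and 9, compute 7 + 9 = 16, push 16
Push 6
Pop 16 and 6, compute 16 + 6 = 22, push 22
Stack result: 22

22


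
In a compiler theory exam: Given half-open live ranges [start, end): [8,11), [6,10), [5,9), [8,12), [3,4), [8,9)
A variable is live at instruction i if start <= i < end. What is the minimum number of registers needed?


Live ranges:
  Var0: [8, 11)
  Var1: [6, 10)
  Var2: [5, 9)
  Var3: [8, 12)
  Var4: [3, 4)
  Var5: [8, 9)
Sweep-line events (position, delta, active):
  pos=3 start -> active=1
  pos=4 end -> active=0
  pos=5 start -> active=1
  pos=6 start -> active=2
  pos=8 start -> active=3
  pos=8 start -> active=4
  pos=8 start -> active=5
  pos=9 end -> active=4
  pos=9 end -> active=3
  pos=10 end -> active=2
  pos=11 end -> active=1
  pos=12 end -> active=0
Maximum simultaneous active: 5
Minimum registers needed: 5

5


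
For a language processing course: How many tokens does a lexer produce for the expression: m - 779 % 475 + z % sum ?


Scanning 'm - 779 % 475 + z % sum'
Token 1: 'm' -> identifier
Token 2: '-' -> operator
Token 3: '779' -> integer_literal
Token 4: '%' -> operator
Token 5: '475' -> integer_literal
Token 6: '+' -> operator
Token 7: 'z' -> identifier
Token 8: '%' -> operator
Token 9: 'sum' -> identifier
Total tokens: 9

9


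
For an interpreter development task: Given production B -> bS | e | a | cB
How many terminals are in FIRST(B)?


Production: B -> bS | e | a | cB
Examining each alternative for leading terminals:
  B -> bS : first terminal = 'b'
  B -> e : first terminal = 'e'
  B -> a : first terminal = 'a'
  B -> cB : first terminal = 'c'
FIRST(B) = {a, b, c, e}
Count: 4

4


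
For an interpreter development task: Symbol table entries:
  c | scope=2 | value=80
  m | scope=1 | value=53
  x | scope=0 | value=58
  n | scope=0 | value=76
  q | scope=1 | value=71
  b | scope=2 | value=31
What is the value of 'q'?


Searching symbol table for 'q':
  c | scope=2 | value=80
  m | scope=1 | value=53
  x | scope=0 | value=58
  n | scope=0 | value=76
  q | scope=1 | value=71 <- MATCH
  b | scope=2 | value=31
Found 'q' at scope 1 with value 71

71


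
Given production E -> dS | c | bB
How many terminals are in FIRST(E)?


Production: E -> dS | c | bB
Examining each alternative for leading terminals:
  E -> dS : first terminal = 'd'
  E -> c : first terminal = 'c'
  E -> bB : first terminal = 'b'
FIRST(E) = {b, c, d}
Count: 3

3


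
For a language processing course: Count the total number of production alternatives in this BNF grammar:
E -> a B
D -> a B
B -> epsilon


Counting alternatives per rule:
  E: 1 alternative(s)
  D: 1 alternative(s)
  B: 1 alternative(s)
Sum: 1 + 1 + 1 = 3

3


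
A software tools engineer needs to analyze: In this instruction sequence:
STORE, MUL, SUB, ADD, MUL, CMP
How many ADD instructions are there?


Scanning instruction sequence for ADD:
  Position 1: STORE
  Position 2: MUL
  Position 3: SUB
  Position 4: ADD <- MATCH
  Position 5: MUL
  Position 6: CMP
Matches at positions: [4]
Total ADD count: 1

1


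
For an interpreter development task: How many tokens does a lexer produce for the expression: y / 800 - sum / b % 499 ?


Scanning 'y / 800 - sum / b % 499'
Token 1: 'y' -> identifier
Token 2: '/' -> operator
Token 3: '800' -> integer_literal
Token 4: '-' -> operator
Token 5: 'sum' -> identifier
Token 6: '/' -> operator
Token 7: 'b' -> identifier
Token 8: '%' -> operator
Token 9: '499' -> integer_literal
Total tokens: 9

9


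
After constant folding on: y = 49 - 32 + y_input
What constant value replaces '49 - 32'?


Identifying constant sub-expression:
  Original: y = 49 - 32 + y_input
  49 and 32 are both compile-time constants
  Evaluating: 49 - 32 = 17
  After folding: y = 17 + y_input

17


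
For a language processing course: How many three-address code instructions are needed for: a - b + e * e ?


Expression: a - b + e * e
Generating three-address code (respecting * over +/- precedence):
  Instruction 1: t1 = e * e
  Instruction 2: t2 = a - b
  Instruction 3: t3 = t2 + t1
Total instructions: 3

3


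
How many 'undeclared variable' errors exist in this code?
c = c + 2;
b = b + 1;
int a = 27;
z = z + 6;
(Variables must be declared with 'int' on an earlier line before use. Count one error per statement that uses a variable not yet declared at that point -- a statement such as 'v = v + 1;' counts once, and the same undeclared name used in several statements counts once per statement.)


Scanning code line by line:
  Line 1: use 'c' -> ERROR (undeclared)
  Line 2: use 'b' -> ERROR (undeclared)
  Line 3: declare 'a' -> declared = ['a']
  Line 4: use 'z' -> ERROR (undeclared)
Total undeclared variable errors: 3

3


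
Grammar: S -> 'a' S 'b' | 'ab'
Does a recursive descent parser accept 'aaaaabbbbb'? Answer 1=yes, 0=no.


Grammar accepts strings of the form a^n b^n (n >= 1)
Word: 'aaaaabbbbb'
Counting: 5 a's and 5 b's
Check: 5 == 5? Yes
Derivation (S -> aSb applied 4 time(s), then S -> ab): S => aSb => aaSbb => aaaSbbb => aaaaSbbbb => aaaaabbbbb
Accepted

1


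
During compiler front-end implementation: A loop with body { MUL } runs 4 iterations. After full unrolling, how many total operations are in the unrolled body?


Loop body operations: MUL (1 op per iteration)
Unrolling 4 iterations:
  Iteration 1: MUL (1 ops)
  Iteration 2: MUL (1 ops)
  Iteration 3: MUL (1 ops)
  Iteration 4: MUL (1 ops)
Total: 4 iterations * 1 ops/iter = 4 operations

4


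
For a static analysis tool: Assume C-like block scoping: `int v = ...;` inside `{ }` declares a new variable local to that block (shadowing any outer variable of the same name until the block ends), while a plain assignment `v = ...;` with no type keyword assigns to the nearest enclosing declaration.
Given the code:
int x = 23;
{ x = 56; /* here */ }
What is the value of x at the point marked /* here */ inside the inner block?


Analyzing scoping rules:
Outer scope: declares x = 23
Inner block: 'x = 56;' has no type keyword, so it is an assignment to the outer x (no shadowing)
Inside the block, after the assignment -> 56
Result: 56

56


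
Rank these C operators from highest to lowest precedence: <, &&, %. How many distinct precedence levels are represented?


Looking up precedence for each operator:
  < -> precedence 4
  && -> precedence 2
  % -> precedence 6
Sorted highest to lowest: %, <, &&
Distinct precedence values: [6, 4, 2]
Number of distinct levels: 3

3


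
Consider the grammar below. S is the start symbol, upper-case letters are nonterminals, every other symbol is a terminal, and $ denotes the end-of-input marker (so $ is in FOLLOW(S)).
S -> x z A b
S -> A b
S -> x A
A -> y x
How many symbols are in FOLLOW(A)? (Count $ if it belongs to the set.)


S is the start symbol and does not occur in any rule body, so FOLLOW(S) = {$}.
Examining every occurrence of A in a rule body:
  S -> x z A b : A is followed by terminal 'b' -> add 'b'
  S -> A b : A is followed by terminal 'b' -> add 'b' (already in the set)
  S -> x A : A is at the right end -> add FOLLOW(S) = {$}
  A -> y x : A does not occur in the body -> contributes nothing
FOLLOW(A) = {b, $}
Count: 2

2


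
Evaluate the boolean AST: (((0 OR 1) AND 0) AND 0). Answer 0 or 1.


Step 1: Evaluate inner node
  0 OR 1 = 1
Step 2: Evaluate next node
  1 AND 0 = 0
Step 3: Evaluate root node
  0 AND 0 = 0

0


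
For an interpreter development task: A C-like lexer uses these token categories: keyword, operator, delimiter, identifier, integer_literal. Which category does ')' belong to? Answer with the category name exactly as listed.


Token: ')'
Checking categories:
  identifier: no
  integer_literal: no
  operator: no
  keyword: no
  delimiter: YES
Category: delimiter

delimiter
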